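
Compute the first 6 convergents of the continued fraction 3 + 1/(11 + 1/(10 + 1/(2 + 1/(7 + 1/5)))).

Using the convergent recurrence p_i = a_i*p_{i-1} + p_{i-2}, q_i = a_i*q_{i-1} + q_{i-2} with p_{-2}=0, p_{-1}=1, q_{-2}=1, q_{-1}=0:
  i=0: a_0=3, p_0 = 3*1 + 0 = 3, q_0 = 3*0 + 1 = 1.
  i=1: a_1=11, p_1 = 11*3 + 1 = 34, q_1 = 11*1 + 0 = 11.
  i=2: a_2=10, p_2 = 10*34 + 3 = 343, q_2 = 10*11 + 1 = 111.
  i=3: a_3=2, p_3 = 2*343 + 34 = 720, q_3 = 2*111 + 11 = 233.
  i=4: a_4=7, p_4 = 7*720 + 343 = 5383, q_4 = 7*233 + 111 = 1742.
  i=5: a_5=5, p_5 = 5*5383 + 720 = 27635, q_5 = 5*1742 + 233 = 8943.

3/1, 34/11, 343/111, 720/233, 5383/1742, 27635/8943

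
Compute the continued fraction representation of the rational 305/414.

[0; 1, 2, 1, 3, 1, 21]

Run the Euclidean algorithm on 305 and 414; the successive quotients are the partial quotients a_0, a_1, ... (each step inverts the fractional part left over by the previous one):
  305 = 0*414 + 305, so a_0 = 0.
  414 = 1*305 + 109, so a_1 = 1.
  305 = 2*109 + 87, so a_2 = 2.
  109 = 1*87 + 22, so a_3 = 1.
  87 = 3*22 + 21, so a_4 = 3.
  22 = 1*21 + 1, so a_5 = 1.
  21 = 21*1 + 0, so a_6 = 21.
The remainder reaches 0 after 7 divisions, so the expansion has 7 partial quotients, read off in order.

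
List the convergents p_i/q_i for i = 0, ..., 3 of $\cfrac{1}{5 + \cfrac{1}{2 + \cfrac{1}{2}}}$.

Using the convergent recurrence p_i = a_i*p_{i-1} + p_{i-2}, q_i = a_i*q_{i-1} + q_{i-2} with p_{-2}=0, p_{-1}=1, q_{-2}=1, q_{-1}=0:
  i=0: a_0=0, p_0 = 0*1 + 0 = 0, q_0 = 0*0 + 1 = 1.
  i=1: a_1=5, p_1 = 5*0 + 1 = 1, q_1 = 5*1 + 0 = 5.
  i=2: a_2=2, p_2 = 2*1 + 0 = 2, q_2 = 2*5 + 1 = 11.
  i=3: a_3=2, p_3 = 2*2 + 1 = 5, q_3 = 2*11 + 5 = 27.

0/1, 1/5, 2/11, 5/27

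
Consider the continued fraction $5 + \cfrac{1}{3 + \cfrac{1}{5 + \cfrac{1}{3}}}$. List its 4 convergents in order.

5/1, 16/3, 85/16, 271/51

Using the convergent recurrence p_i = a_i*p_{i-1} + p_{i-2}, q_i = a_i*q_{i-1} + q_{i-2} with p_{-2}=0, p_{-1}=1, q_{-2}=1, q_{-1}=0:
  i=0: a_0=5, p_0 = 5*1 + 0 = 5, q_0 = 5*0 + 1 = 1.
  i=1: a_1=3, p_1 = 3*5 + 1 = 16, q_1 = 3*1 + 0 = 3.
  i=2: a_2=5, p_2 = 5*16 + 5 = 85, q_2 = 5*3 + 1 = 16.
  i=3: a_3=3, p_3 = 3*85 + 16 = 271, q_3 = 3*16 + 3 = 51.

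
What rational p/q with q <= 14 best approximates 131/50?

34/13

Expand x = 131/50 as a continued fraction with the Euclidean algorithm:
  131 = 2*50 + 31, so a_0 = 2.
  50 = 1*31 + 19, so a_1 = 1.
  31 = 1*19 + 12, so a_2 = 1.
  19 = 1*12 + 7, so a_3 = 1.
  12 = 1*7 + 5, so a_4 = 1.
  7 = 1*5 + 2, so a_5 = 1.
  5 = 2*2 + 1, so a_6 = 2.
  2 = 2*1 + 0, so a_7 = 2.
so x = [2; 1, 1, 1, 1, 1, 2, 2].
Convergents (p_i = a_i*p_{i-1} + p_{i-2}, q_i = a_i*q_{i-1} + q_{i-2} with p_{-2}=0, p_{-1}=1, q_{-2}=1, q_{-1}=0), until the denominator exceeds 14:
  i=0: a_0=2, p_0 = 2*1 + 0 = 2, q_0 = 2*0 + 1 = 1.
  i=1: a_1=1, p_1 = 1*2 + 1 = 3, q_1 = 1*1 + 0 = 1.
  i=2: a_2=1, p_2 = 1*3 + 2 = 5, q_2 = 1*1 + 1 = 2.
  i=3: a_3=1, p_3 = 1*5 + 3 = 8, q_3 = 1*2 + 1 = 3.
  i=4: a_4=1, p_4 = 1*8 + 5 = 13, q_4 = 1*3 + 2 = 5.
  i=5: a_5=1, p_5 = 1*13 + 8 = 21, q_5 = 1*5 + 3 = 8.
  i=6: a_6=2, p_6 = 2*21 + 13 = 55, q_6 = 2*8 + 5 = 21.
q_6 = 21 > 14, so the last convergent with denominator <= 14 is p_5/q_5 = 21/8.
The closest fraction with denominator <= 14 is either p_5/q_5 or the intermediate fraction (k*p_5 + p_4)/(k*q_5 + q_4) with the largest k >= 1 whose denominator stays <= 14; these approach x as k grows, and every other convergent or intermediate fraction in range is farther away.
Largest k: floor((14 - q_4)/q_5) = floor((14 - 5)/8) = 1.
That gives (1*21 + 13)/(1*8 + 5) = 34/13.
Compare the errors: |x - 21/8| = |131*8 - 21*50|/(50*8) = 2/400, and |x - 34/13| = |131*13 - 34*50|/(50*13) = 3/650.
Cross-multiplying, 3*400 = 1200 < 1300 = 2*650, so 3/650 is smaller: the intermediate fraction 34/13 is closer to x than 21/8.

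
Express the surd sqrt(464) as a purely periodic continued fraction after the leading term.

[21; (1, 1, 5, 1, 1, 1, 5, 1, 1, 42)]

Write x_i = (sqrt(464) + m_i)/d_i with (m_0, d_0) = (0, 1). a_0 = floor(sqrt(464)) = 21, since 21^2 = 441 <= 464 < 484 = 22^2.
Iterate m_{i+1} = d_i*a_i - m_i, d_{i+1} = (464 - m_{i+1}^2)/d_i, a_{i+1} = floor((a_0 + m_{i+1})/d_{i+1}):
  m_1 = 1*21 - 0 = 21, d_1 = (464 - 21^2)/1 = 23/1 = 23, a_1 = floor((21 + 21)/23) = 1.
  m_2 = 23*1 - 21 = 2, d_2 = (464 - 2^2)/23 = 460/23 = 20, a_2 = floor((21 + 2)/20) = 1.
  m_3 = 20*1 - 2 = 18, d_3 = (464 - 18^2)/20 = 140/20 = 7, a_3 = floor((21 + 18)/7) = 5.
  m_4 = 7*5 - 18 = 17, d_4 = (464 - 17^2)/7 = 175/7 = 25, a_4 = floor((21 + 17)/25) = 1.
  m_5 = 25*1 - 17 = 8, d_5 = (464 - 8^2)/25 = 400/25 = 16, a_5 = floor((21 + 8)/16) = 1.
  m_6 = 16*1 - 8 = 8, d_6 = (464 - 8^2)/16 = 400/16 = 25, a_6 = floor((21 + 8)/25) = 1.
  m_7 = 25*1 - 8 = 17, d_7 = (464 - 17^2)/25 = 175/25 = 7, a_7 = floor((21 + 17)/7) = 5.
  m_8 = 7*5 - 17 = 18, d_8 = (464 - 18^2)/7 = 140/7 = 20, a_8 = floor((21 + 18)/20) = 1.
  m_9 = 20*1 - 18 = 2, d_9 = (464 - 2^2)/20 = 460/20 = 23, a_9 = floor((21 + 2)/23) = 1.
  m_10 = 23*1 - 2 = 21, d_10 = (464 - 21^2)/23 = 23/23 = 1, a_10 = floor((21 + 21)/1) = 42.
  m_11 = 1*42 - 21 = 21, d_11 = (464 - 21^2)/1 = 23/1 = 23: (m_11, d_11) = (m_1, d_1) = (21, 23), so from here the quotients repeat a_1, ..., a_10; the period length is 10.
Hence the expansion of sqrt(464) is a_0 = 21 followed by the repeating block 1, 1, 5, 1, 1, 1, 5, 1, 1, 42 (period 10).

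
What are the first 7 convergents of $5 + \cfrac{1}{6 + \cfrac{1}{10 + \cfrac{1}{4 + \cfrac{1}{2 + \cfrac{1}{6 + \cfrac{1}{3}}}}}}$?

Using the convergent recurrence p_i = a_i*p_{i-1} + p_{i-2}, q_i = a_i*q_{i-1} + q_{i-2} with p_{-2}=0, p_{-1}=1, q_{-2}=1, q_{-1}=0:
  i=0: a_0=5, p_0 = 5*1 + 0 = 5, q_0 = 5*0 + 1 = 1.
  i=1: a_1=6, p_1 = 6*5 + 1 = 31, q_1 = 6*1 + 0 = 6.
  i=2: a_2=10, p_2 = 10*31 + 5 = 315, q_2 = 10*6 + 1 = 61.
  i=3: a_3=4, p_3 = 4*315 + 31 = 1291, q_3 = 4*61 + 6 = 250.
  i=4: a_4=2, p_4 = 2*1291 + 315 = 2897, q_4 = 2*250 + 61 = 561.
  i=5: a_5=6, p_5 = 6*2897 + 1291 = 18673, q_5 = 6*561 + 250 = 3616.
  i=6: a_6=3, p_6 = 3*18673 + 2897 = 58916, q_6 = 3*3616 + 561 = 11409.

5/1, 31/6, 315/61, 1291/250, 2897/561, 18673/3616, 58916/11409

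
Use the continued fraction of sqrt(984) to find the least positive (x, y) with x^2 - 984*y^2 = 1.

First expand sqrt(984) as a continued fraction. With x_i = (sqrt(984) + m_i)/d_i and (m_0, d_0) = (0, 1): a_0 = floor(sqrt(984)) = 31, since 31^2 = 961 <= 984 < 1024 = 32^2.
Iterate m_{i+1} = d_i*a_i - m_i, d_{i+1} = (984 - m_{i+1}^2)/d_i, a_{i+1} = floor((a_0 + m_{i+1})/d_{i+1}):
  m_1 = 1*31 - 0 = 31, d_1 = (984 - 31^2)/1 = 23/1 = 23, a_1 = floor((31 + 31)/23) = 2.
  m_2 = 23*2 - 31 = 15, d_2 = (984 - 15^2)/23 = 759/23 = 33, a_2 = floor((31 + 15)/33) = 1.
  m_3 = 33*1 - 15 = 18, d_3 = (984 - 18^2)/33 = 660/33 = 20, a_3 = floor((31 + 18)/20) = 2.
  m_4 = 20*2 - 18 = 22, d_4 = (984 - 22^2)/20 = 500/20 = 25, a_4 = floor((31 + 22)/25) = 2.
  m_5 = 25*2 - 22 = 28, d_5 = (984 - 28^2)/25 = 200/25 = 8, a_5 = floor((31 + 28)/8) = 7.
  m_6 = 8*7 - 28 = 28, d_6 = (984 - 28^2)/8 = 200/8 = 25, a_6 = floor((31 + 28)/25) = 2.
  m_7 = 25*2 - 28 = 22, d_7 = (984 - 22^2)/25 = 500/25 = 20, a_7 = floor((31 + 22)/20) = 2.
  m_8 = 20*2 - 22 = 18, d_8 = (984 - 18^2)/20 = 660/20 = 33, a_8 = floor((31 + 18)/33) = 1.
  m_9 = 33*1 - 18 = 15, d_9 = (984 - 15^2)/33 = 759/33 = 23, a_9 = floor((31 + 15)/23) = 2.
  m_10 = 23*2 - 15 = 31, d_10 = (984 - 31^2)/23 = 23/23 = 1, a_10 = floor((31 + 31)/1) = 62.
  m_11 = 1*62 - 31 = 31, d_11 = (984 - 31^2)/1 = 23/1 = 23: (m_11, d_11) = (m_1, d_1) = (31, 23), so from here the quotients repeat a_1, ..., a_10; the period length is 10.
So sqrt(984) = [31; (2, 1, 2, 2, 7, 2, 2, 1, 2, 62)] with period length k = 10.
k is even, so the fundamental solution of x^2 - 984y^2 = 1 is (p_{k-1}, q_{k-1}) = (p_9, q_9); compute convergents through index 9.
Convergents (p_i = a_i*p_{i-1} + p_{i-2}, q_i = a_i*q_{i-1} + q_{i-2} with p_{-2}=0, p_{-1}=1, q_{-2}=1, q_{-1}=0):
  i=0: a_0=31, p_0 = 31*1 + 0 = 31, q_0 = 31*0 + 1 = 1.
  i=1: a_1=2, p_1 = 2*31 + 1 = 63, q_1 = 2*1 + 0 = 2.
  i=2: a_2=1, p_2 = 1*63 + 31 = 94, q_2 = 1*2 + 1 = 3.
  i=3: a_3=2, p_3 = 2*94 + 63 = 251, q_3 = 2*3 + 2 = 8.
  i=4: a_4=2, p_4 = 2*251 + 94 = 596, q_4 = 2*8 + 3 = 19.
  i=5: a_5=7, p_5 = 7*596 + 251 = 4423, q_5 = 7*19 + 8 = 141.
  i=6: a_6=2, p_6 = 2*4423 + 596 = 9442, q_6 = 2*141 + 19 = 301.
  i=7: a_7=2, p_7 = 2*9442 + 4423 = 23307, q_7 = 2*301 + 141 = 743.
  i=8: a_8=1, p_8 = 1*23307 + 9442 = 32749, q_8 = 1*743 + 301 = 1044.
  i=9: a_9=2, p_9 = 2*32749 + 23307 = 88805, q_9 = 2*1044 + 743 = 2831.
Check: 88805^2 - 984*2831^2 = 7886328025 - 7886328024 = 1, so (x, y) = (88805, 2831) solves the equation, and by the theorem it is the least positive solution.

(x, y) = (88805, 2831)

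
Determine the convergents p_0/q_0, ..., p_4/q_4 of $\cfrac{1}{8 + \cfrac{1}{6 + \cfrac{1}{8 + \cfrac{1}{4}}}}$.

Using the convergent recurrence p_i = a_i*p_{i-1} + p_{i-2}, q_i = a_i*q_{i-1} + q_{i-2} with p_{-2}=0, p_{-1}=1, q_{-2}=1, q_{-1}=0:
  i=0: a_0=0, p_0 = 0*1 + 0 = 0, q_0 = 0*0 + 1 = 1.
  i=1: a_1=8, p_1 = 8*0 + 1 = 1, q_1 = 8*1 + 0 = 8.
  i=2: a_2=6, p_2 = 6*1 + 0 = 6, q_2 = 6*8 + 1 = 49.
  i=3: a_3=8, p_3 = 8*6 + 1 = 49, q_3 = 8*49 + 8 = 400.
  i=4: a_4=4, p_4 = 4*49 + 6 = 202, q_4 = 4*400 + 49 = 1649.

0/1, 1/8, 6/49, 49/400, 202/1649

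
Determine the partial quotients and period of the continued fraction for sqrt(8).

[2; (1, 4)]

Write x_i = (sqrt(8) + m_i)/d_i with (m_0, d_0) = (0, 1). a_0 = floor(sqrt(8)) = 2, since 2^2 = 4 <= 8 < 9 = 3^2.
Iterate m_{i+1} = d_i*a_i - m_i, d_{i+1} = (8 - m_{i+1}^2)/d_i, a_{i+1} = floor((a_0 + m_{i+1})/d_{i+1}):
  m_1 = 1*2 - 0 = 2, d_1 = (8 - 2^2)/1 = 4/1 = 4, a_1 = floor((2 + 2)/4) = 1.
  m_2 = 4*1 - 2 = 2, d_2 = (8 - 2^2)/4 = 4/4 = 1, a_2 = floor((2 + 2)/1) = 4.
  m_3 = 1*4 - 2 = 2, d_3 = (8 - 2^2)/1 = 4/1 = 4: (m_3, d_3) = (m_1, d_1) = (2, 4), so from here the quotients repeat a_1, a_2; the period length is 2.
Hence the expansion of sqrt(8) is a_0 = 2 followed by the repeating block 1, 4 (period 2).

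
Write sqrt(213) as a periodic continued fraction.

Write x_i = (sqrt(213) + m_i)/d_i with (m_0, d_0) = (0, 1). a_0 = floor(sqrt(213)) = 14, since 14^2 = 196 <= 213 < 225 = 15^2.
Iterate m_{i+1} = d_i*a_i - m_i, d_{i+1} = (213 - m_{i+1}^2)/d_i, a_{i+1} = floor((a_0 + m_{i+1})/d_{i+1}):
  m_1 = 1*14 - 0 = 14, d_1 = (213 - 14^2)/1 = 17/1 = 17, a_1 = floor((14 + 14)/17) = 1.
  m_2 = 17*1 - 14 = 3, d_2 = (213 - 3^2)/17 = 204/17 = 12, a_2 = floor((14 + 3)/12) = 1.
  m_3 = 12*1 - 3 = 9, d_3 = (213 - 9^2)/12 = 132/12 = 11, a_3 = floor((14 + 9)/11) = 2.
  m_4 = 11*2 - 9 = 13, d_4 = (213 - 13^2)/11 = 44/11 = 4, a_4 = floor((14 + 13)/4) = 6.
  m_5 = 4*6 - 13 = 11, d_5 = (213 - 11^2)/4 = 92/4 = 23, a_5 = floor((14 + 11)/23) = 1.
  m_6 = 23*1 - 11 = 12, d_6 = (213 - 12^2)/23 = 69/23 = 3, a_6 = floor((14 + 12)/3) = 8.
  m_7 = 3*8 - 12 = 12, d_7 = (213 - 12^2)/3 = 69/3 = 23, a_7 = floor((14 + 12)/23) = 1.
  m_8 = 23*1 - 12 = 11, d_8 = (213 - 11^2)/23 = 92/23 = 4, a_8 = floor((14 + 11)/4) = 6.
  m_9 = 4*6 - 11 = 13, d_9 = (213 - 13^2)/4 = 44/4 = 11, a_9 = floor((14 + 13)/11) = 2.
  m_10 = 11*2 - 13 = 9, d_10 = (213 - 9^2)/11 = 132/11 = 12, a_10 = floor((14 + 9)/12) = 1.
  m_11 = 12*1 - 9 = 3, d_11 = (213 - 3^2)/12 = 204/12 = 17, a_11 = floor((14 + 3)/17) = 1.
  m_12 = 17*1 - 3 = 14, d_12 = (213 - 14^2)/17 = 17/17 = 1, a_12 = floor((14 + 14)/1) = 28.
  m_13 = 1*28 - 14 = 14, d_13 = (213 - 14^2)/1 = 17/1 = 17: (m_13, d_13) = (m_1, d_1) = (14, 17), so from here the quotients repeat a_1, ..., a_12; the period length is 12.
Hence the expansion of sqrt(213) is a_0 = 14 followed by the repeating block 1, 1, 2, 6, 1, 8, 1, 6, 2, 1, 1, 28 (period 12).

[14; (1, 1, 2, 6, 1, 8, 1, 6, 2, 1, 1, 28)]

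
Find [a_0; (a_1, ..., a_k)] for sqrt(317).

[17; (1, 4, 8, 1, 2, 2, 1, 8, 4, 1, 34)]

Write x_i = (sqrt(317) + m_i)/d_i with (m_0, d_0) = (0, 1). a_0 = floor(sqrt(317)) = 17, since 17^2 = 289 <= 317 < 324 = 18^2.
Iterate m_{i+1} = d_i*a_i - m_i, d_{i+1} = (317 - m_{i+1}^2)/d_i, a_{i+1} = floor((a_0 + m_{i+1})/d_{i+1}):
  m_1 = 1*17 - 0 = 17, d_1 = (317 - 17^2)/1 = 28/1 = 28, a_1 = floor((17 + 17)/28) = 1.
  m_2 = 28*1 - 17 = 11, d_2 = (317 - 11^2)/28 = 196/28 = 7, a_2 = floor((17 + 11)/7) = 4.
  m_3 = 7*4 - 11 = 17, d_3 = (317 - 17^2)/7 = 28/7 = 4, a_3 = floor((17 + 17)/4) = 8.
  m_4 = 4*8 - 17 = 15, d_4 = (317 - 15^2)/4 = 92/4 = 23, a_4 = floor((17 + 15)/23) = 1.
  m_5 = 23*1 - 15 = 8, d_5 = (317 - 8^2)/23 = 253/23 = 11, a_5 = floor((17 + 8)/11) = 2.
  m_6 = 11*2 - 8 = 14, d_6 = (317 - 14^2)/11 = 121/11 = 11, a_6 = floor((17 + 14)/11) = 2.
  m_7 = 11*2 - 14 = 8, d_7 = (317 - 8^2)/11 = 253/11 = 23, a_7 = floor((17 + 8)/23) = 1.
  m_8 = 23*1 - 8 = 15, d_8 = (317 - 15^2)/23 = 92/23 = 4, a_8 = floor((17 + 15)/4) = 8.
  m_9 = 4*8 - 15 = 17, d_9 = (317 - 17^2)/4 = 28/4 = 7, a_9 = floor((17 + 17)/7) = 4.
  m_10 = 7*4 - 17 = 11, d_10 = (317 - 11^2)/7 = 196/7 = 28, a_10 = floor((17 + 11)/28) = 1.
  m_11 = 28*1 - 11 = 17, d_11 = (317 - 17^2)/28 = 28/28 = 1, a_11 = floor((17 + 17)/1) = 34.
  m_12 = 1*34 - 17 = 17, d_12 = (317 - 17^2)/1 = 28/1 = 28: (m_12, d_12) = (m_1, d_1) = (17, 28), so from here the quotients repeat a_1, ..., a_11; the period length is 11.
Hence the expansion of sqrt(317) is a_0 = 17 followed by the repeating block 1, 4, 8, 1, 2, 2, 1, 8, 4, 1, 34 (period 11).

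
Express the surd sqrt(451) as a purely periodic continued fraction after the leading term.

Write x_i = (sqrt(451) + m_i)/d_i with (m_0, d_0) = (0, 1). a_0 = floor(sqrt(451)) = 21, since 21^2 = 441 <= 451 < 484 = 22^2.
Iterate m_{i+1} = d_i*a_i - m_i, d_{i+1} = (451 - m_{i+1}^2)/d_i, a_{i+1} = floor((a_0 + m_{i+1})/d_{i+1}):
  m_1 = 1*21 - 0 = 21, d_1 = (451 - 21^2)/1 = 10/1 = 10, a_1 = floor((21 + 21)/10) = 4.
  m_2 = 10*4 - 21 = 19, d_2 = (451 - 19^2)/10 = 90/10 = 9, a_2 = floor((21 + 19)/9) = 4.
  m_3 = 9*4 - 19 = 17, d_3 = (451 - 17^2)/9 = 162/9 = 18, a_3 = floor((21 + 17)/18) = 2.
  m_4 = 18*2 - 17 = 19, d_4 = (451 - 19^2)/18 = 90/18 = 5, a_4 = floor((21 + 19)/5) = 8.
  m_5 = 5*8 - 19 = 21, d_5 = (451 - 21^2)/5 = 10/5 = 2, a_5 = floor((21 + 21)/2) = 21.
  m_6 = 2*21 - 21 = 21, d_6 = (451 - 21^2)/2 = 10/2 = 5, a_6 = floor((21 + 21)/5) = 8.
  m_7 = 5*8 - 21 = 19, d_7 = (451 - 19^2)/5 = 90/5 = 18, a_7 = floor((21 + 19)/18) = 2.
  m_8 = 18*2 - 19 = 17, d_8 = (451 - 17^2)/18 = 162/18 = 9, a_8 = floor((21 + 17)/9) = 4.
  m_9 = 9*4 - 17 = 19, d_9 = (451 - 19^2)/9 = 90/9 = 10, a_9 = floor((21 + 19)/10) = 4.
  m_10 = 10*4 - 19 = 21, d_10 = (451 - 21^2)/10 = 10/10 = 1, a_10 = floor((21 + 21)/1) = 42.
  m_11 = 1*42 - 21 = 21, d_11 = (451 - 21^2)/1 = 10/1 = 10: (m_11, d_11) = (m_1, d_1) = (21, 10), so from here the quotients repeat a_1, ..., a_10; the period length is 10.
Hence the expansion of sqrt(451) is a_0 = 21 followed by the repeating block 4, 4, 2, 8, 21, 8, 2, 4, 4, 42 (period 10).

[21; (4, 4, 2, 8, 21, 8, 2, 4, 4, 42)]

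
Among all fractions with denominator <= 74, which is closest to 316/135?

Expand x = 316/135 as a continued fraction with the Euclidean algorithm:
  316 = 2*135 + 46, so a_0 = 2.
  135 = 2*46 + 43, so a_1 = 2.
  46 = 1*43 + 3, so a_2 = 1.
  43 = 14*3 + 1, so a_3 = 14.
  3 = 3*1 + 0, so a_4 = 3.
so x = [2; 2, 1, 14, 3].
Convergents (p_i = a_i*p_{i-1} + p_{i-2}, q_i = a_i*q_{i-1} + q_{i-2} with p_{-2}=0, p_{-1}=1, q_{-2}=1, q_{-1}=0), until the denominator exceeds 74:
  i=0: a_0=2, p_0 = 2*1 + 0 = 2, q_0 = 2*0 + 1 = 1.
  i=1: a_1=2, p_1 = 2*2 + 1 = 5, q_1 = 2*1 + 0 = 2.
  i=2: a_2=1, p_2 = 1*5 + 2 = 7, q_2 = 1*2 + 1 = 3.
  i=3: a_3=14, p_3 = 14*7 + 5 = 103, q_3 = 14*3 + 2 = 44.
  i=4: a_4=3, p_4 = 3*103 + 7 = 316, q_4 = 3*44 + 3 = 135.
q_4 = 135 > 74, so the last convergent with denominator <= 74 is p_3/q_3 = 103/44.
The closest fraction with denominator <= 74 is either p_3/q_3 or the intermediate fraction (k*p_3 + p_2)/(k*q_3 + q_2) with the largest k >= 1 whose denominator stays <= 74; these approach x as k grows, and every other convergent or intermediate fraction in range is farther away.
Largest k: floor((74 - q_2)/q_3) = floor((74 - 3)/44) = 1.
That gives (1*103 + 7)/(1*44 + 3) = 110/47.
Compare the errors: |x - 103/44| = |316*44 - 103*135|/(135*44) = 1/5940, and |x - 110/47| = |316*47 - 110*135|/(135*47) = 2/6345.
Cross-multiplying, 1*6345 = 6345 < 11880 = 2*5940, so 1/5940 is smaller: the convergent 103/44 is closer to x than 110/47.

103/44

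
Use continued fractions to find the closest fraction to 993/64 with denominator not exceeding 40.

512/33

Expand x = 993/64 as a continued fraction with the Euclidean algorithm:
  993 = 15*64 + 33, so a_0 = 15.
  64 = 1*33 + 31, so a_1 = 1.
  33 = 1*31 + 2, so a_2 = 1.
  31 = 15*2 + 1, so a_3 = 15.
  2 = 2*1 + 0, so a_4 = 2.
so x = [15; 1, 1, 15, 2].
Convergents (p_i = a_i*p_{i-1} + p_{i-2}, q_i = a_i*q_{i-1} + q_{i-2} with p_{-2}=0, p_{-1}=1, q_{-2}=1, q_{-1}=0), until the denominator exceeds 40:
  i=0: a_0=15, p_0 = 15*1 + 0 = 15, q_0 = 15*0 + 1 = 1.
  i=1: a_1=1, p_1 = 1*15 + 1 = 16, q_1 = 1*1 + 0 = 1.
  i=2: a_2=1, p_2 = 1*16 + 15 = 31, q_2 = 1*1 + 1 = 2.
  i=3: a_3=15, p_3 = 15*31 + 16 = 481, q_3 = 15*2 + 1 = 31.
  i=4: a_4=2, p_4 = 2*481 + 31 = 993, q_4 = 2*31 + 2 = 64.
q_4 = 64 > 40, so the last convergent with denominator <= 40 is p_3/q_3 = 481/31.
The closest fraction with denominator <= 40 is either p_3/q_3 or the intermediate fraction (k*p_3 + p_2)/(k*q_3 + q_2) with the largest k >= 1 whose denominator stays <= 40; these approach x as k grows, and every other convergent or intermediate fraction in range is farther away.
Largest k: floor((40 - q_2)/q_3) = floor((40 - 2)/31) = 1.
That gives (1*481 + 31)/(1*31 + 2) = 512/33.
Compare the errors: |x - 481/31| = |993*31 - 481*64|/(64*31) = 1/1984, and |x - 512/33| = |993*33 - 512*64|/(64*33) = 1/2112.
Cross-multiplying, 1*1984 = 1984 < 2112 = 1*2112, so 1/2112 is smaller: the intermediate fraction 512/33 is closer to x than 481/31.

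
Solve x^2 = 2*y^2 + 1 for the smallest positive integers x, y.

First expand sqrt(2) as a continued fraction. With x_i = (sqrt(2) + m_i)/d_i and (m_0, d_0) = (0, 1): a_0 = floor(sqrt(2)) = 1, since 1^2 = 1 <= 2 < 4 = 2^2.
Iterate m_{i+1} = d_i*a_i - m_i, d_{i+1} = (2 - m_{i+1}^2)/d_i, a_{i+1} = floor((a_0 + m_{i+1})/d_{i+1}):
  m_1 = 1*1 - 0 = 1, d_1 = (2 - 1^2)/1 = 1/1 = 1, a_1 = floor((1 + 1)/1) = 2.
  m_2 = 1*2 - 1 = 1, d_2 = (2 - 1^2)/1 = 1/1 = 1: (m_2, d_2) = (m_1, d_1) = (1, 1), so from here the quotient a_1 repeats; the period length is 1.
So sqrt(2) = [1; (2)] with period length k = 1.
k is odd, so (p_{k-1}, q_{k-1}) only solves x^2 - 2y^2 = -1 and the fundamental solution of x^2 - 2y^2 = 1 is (p_{2k-1}, q_{2k-1}) = (p_1, q_1); compute convergents through index 1, running through the period twice.
Convergents (p_i = a_i*p_{i-1} + p_{i-2}, q_i = a_i*q_{i-1} + q_{i-2} with p_{-2}=0, p_{-1}=1, q_{-2}=1, q_{-1}=0):
  i=0: a_0=1, p_0 = 1*1 + 0 = 1, q_0 = 1*0 + 1 = 1.
  i=1: a_1=2, p_1 = 2*1 + 1 = 3, q_1 = 2*1 + 0 = 2.
Indeed p_0^2 - 2*q_0^2 = 1 - 2 = -1, not +1.
Check: 3^2 - 2*2^2 = 9 - 8 = 1, so (x, y) = (3, 2) solves the equation, and by the theorem it is the least positive solution.

(x, y) = (3, 2)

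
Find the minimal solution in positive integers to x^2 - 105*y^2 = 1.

First expand sqrt(105) as a continued fraction. With x_i = (sqrt(105) + m_i)/d_i and (m_0, d_0) = (0, 1): a_0 = floor(sqrt(105)) = 10, since 10^2 = 100 <= 105 < 121 = 11^2.
Iterate m_{i+1} = d_i*a_i - m_i, d_{i+1} = (105 - m_{i+1}^2)/d_i, a_{i+1} = floor((a_0 + m_{i+1})/d_{i+1}):
  m_1 = 1*10 - 0 = 10, d_1 = (105 - 10^2)/1 = 5/1 = 5, a_1 = floor((10 + 10)/5) = 4.
  m_2 = 5*4 - 10 = 10, d_2 = (105 - 10^2)/5 = 5/5 = 1, a_2 = floor((10 + 10)/1) = 20.
  m_3 = 1*20 - 10 = 10, d_3 = (105 - 10^2)/1 = 5/1 = 5: (m_3, d_3) = (m_1, d_1) = (10, 5), so from here the quotients repeat a_1, a_2; the period length is 2.
So sqrt(105) = [10; (4, 20)] with period length k = 2.
k is even, so the fundamental solution of x^2 - 105y^2 = 1 is (p_{k-1}, q_{k-1}) = (p_1, q_1); compute convergents through index 1.
Convergents (p_i = a_i*p_{i-1} + p_{i-2}, q_i = a_i*q_{i-1} + q_{i-2} with p_{-2}=0, p_{-1}=1, q_{-2}=1, q_{-1}=0):
  i=0: a_0=10, p_0 = 10*1 + 0 = 10, q_0 = 10*0 + 1 = 1.
  i=1: a_1=4, p_1 = 4*10 + 1 = 41, q_1 = 4*1 + 0 = 4.
Check: 41^2 - 105*4^2 = 1681 - 1680 = 1, so (x, y) = (41, 4) solves the equation, and by the theorem it is the least positive solution.

(x, y) = (41, 4)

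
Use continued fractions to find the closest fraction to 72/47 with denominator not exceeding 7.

Expand x = 72/47 as a continued fraction with the Euclidean algorithm:
  72 = 1*47 + 25, so a_0 = 1.
  47 = 1*25 + 22, so a_1 = 1.
  25 = 1*22 + 3, so a_2 = 1.
  22 = 7*3 + 1, so a_3 = 7.
  3 = 3*1 + 0, so a_4 = 3.
so x = [1; 1, 1, 7, 3].
Convergents (p_i = a_i*p_{i-1} + p_{i-2}, q_i = a_i*q_{i-1} + q_{i-2} with p_{-2}=0, p_{-1}=1, q_{-2}=1, q_{-1}=0), until the denominator exceeds 7:
  i=0: a_0=1, p_0 = 1*1 + 0 = 1, q_0 = 1*0 + 1 = 1.
  i=1: a_1=1, p_1 = 1*1 + 1 = 2, q_1 = 1*1 + 0 = 1.
  i=2: a_2=1, p_2 = 1*2 + 1 = 3, q_2 = 1*1 + 1 = 2.
  i=3: a_3=7, p_3 = 7*3 + 2 = 23, q_3 = 7*2 + 1 = 15.
q_3 = 15 > 7, so the last convergent with denominator <= 7 is p_2/q_2 = 3/2.
The closest fraction with denominator <= 7 is either p_2/q_2 or the intermediate fraction (k*p_2 + p_1)/(k*q_2 + q_1) with the largest k >= 1 whose denominator stays <= 7; these approach x as k grows, and every other convergent or intermediate fraction in range is farther away.
Largest k: floor((7 - q_1)/q_2) = floor((7 - 1)/2) = 3.
That gives (3*3 + 2)/(3*2 + 1) = 11/7.
Compare the errors: |x - 3/2| = |72*2 - 3*47|/(47*2) = 3/94, and |x - 11/7| = |72*7 - 11*47|/(47*7) = 13/329.
Cross-multiplying, 3*329 = 987 < 1222 = 13*94, so 3/94 is smaller: the convergent 3/2 is closer to x than 11/7.

3/2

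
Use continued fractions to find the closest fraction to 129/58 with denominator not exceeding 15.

20/9

Expand x = 129/58 as a continued fraction with the Euclidean algorithm:
  129 = 2*58 + 13, so a_0 = 2.
  58 = 4*13 + 6, so a_1 = 4.
  13 = 2*6 + 1, so a_2 = 2.
  6 = 6*1 + 0, so a_3 = 6.
so x = [2; 4, 2, 6].
Convergents (p_i = a_i*p_{i-1} + p_{i-2}, q_i = a_i*q_{i-1} + q_{i-2} with p_{-2}=0, p_{-1}=1, q_{-2}=1, q_{-1}=0), until the denominator exceeds 15:
  i=0: a_0=2, p_0 = 2*1 + 0 = 2, q_0 = 2*0 + 1 = 1.
  i=1: a_1=4, p_1 = 4*2 + 1 = 9, q_1 = 4*1 + 0 = 4.
  i=2: a_2=2, p_2 = 2*9 + 2 = 20, q_2 = 2*4 + 1 = 9.
  i=3: a_3=6, p_3 = 6*20 + 9 = 129, q_3 = 6*9 + 4 = 58.
q_3 = 58 > 15, so the last convergent with denominator <= 15 is p_2/q_2 = 20/9.
The closest fraction with denominator <= 15 is either p_2/q_2 or the intermediate fraction (k*p_2 + p_1)/(k*q_2 + q_1) with the largest k >= 1 whose denominator stays <= 15; these approach x as k grows, and every other convergent or intermediate fraction in range is farther away.
Largest k: floor((15 - q_1)/q_2) = floor((15 - 4)/9) = 1.
That gives (1*20 + 9)/(1*9 + 4) = 29/13.
Compare the errors: |x - 20/9| = |129*9 - 20*58|/(58*9) = 1/522, and |x - 29/13| = |129*13 - 29*58|/(58*13) = 5/754.
Cross-multiplying, 1*754 = 754 < 2610 = 5*522, so 1/522 is smaller: the convergent 20/9 is closer to x than 29/13.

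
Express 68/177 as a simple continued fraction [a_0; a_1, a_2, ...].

Run the Euclidean algorithm on 68 and 177; the successive quotients are the partial quotients a_0, a_1, ... (each step inverts the fractional part left over by the previous one):
  68 = 0*177 + 68, so a_0 = 0.
  177 = 2*68 + 41, so a_1 = 2.
  68 = 1*41 + 27, so a_2 = 1.
  41 = 1*27 + 14, so a_3 = 1.
  27 = 1*14 + 13, so a_4 = 1.
  14 = 1*13 + 1, so a_5 = 1.
  13 = 13*1 + 0, so a_6 = 13.
The remainder reaches 0 after 7 divisions, so the expansion has 7 partial quotients, read off in order.

[0; 2, 1, 1, 1, 1, 13]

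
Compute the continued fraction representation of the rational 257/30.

[8; 1, 1, 3, 4]

Run the Euclidean algorithm on 257 and 30; the successive quotients are the partial quotients a_0, a_1, ... (each step inverts the fractional part left over by the previous one):
  257 = 8*30 + 17, so a_0 = 8.
  30 = 1*17 + 13, so a_1 = 1.
  17 = 1*13 + 4, so a_2 = 1.
  13 = 3*4 + 1, so a_3 = 3.
  4 = 4*1 + 0, so a_4 = 4.
The remainder reaches 0 after 5 divisions, so the expansion has 5 partial quotients, read off in order.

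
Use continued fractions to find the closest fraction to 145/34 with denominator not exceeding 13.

47/11

Expand x = 145/34 as a continued fraction with the Euclidean algorithm:
  145 = 4*34 + 9, so a_0 = 4.
  34 = 3*9 + 7, so a_1 = 3.
  9 = 1*7 + 2, so a_2 = 1.
  7 = 3*2 + 1, so a_3 = 3.
  2 = 2*1 + 0, so a_4 = 2.
so x = [4; 3, 1, 3, 2].
Convergents (p_i = a_i*p_{i-1} + p_{i-2}, q_i = a_i*q_{i-1} + q_{i-2} with p_{-2}=0, p_{-1}=1, q_{-2}=1, q_{-1}=0), until the denominator exceeds 13:
  i=0: a_0=4, p_0 = 4*1 + 0 = 4, q_0 = 4*0 + 1 = 1.
  i=1: a_1=3, p_1 = 3*4 + 1 = 13, q_1 = 3*1 + 0 = 3.
  i=2: a_2=1, p_2 = 1*13 + 4 = 17, q_2 = 1*3 + 1 = 4.
  i=3: a_3=3, p_3 = 3*17 + 13 = 64, q_3 = 3*4 + 3 = 15.
q_3 = 15 > 13, so the last convergent with denominator <= 13 is p_2/q_2 = 17/4.
The closest fraction with denominator <= 13 is either p_2/q_2 or the intermediate fraction (k*p_2 + p_1)/(k*q_2 + q_1) with the largest k >= 1 whose denominator stays <= 13; these approach x as k grows, and every other convergent or intermediate fraction in range is farther away.
Largest k: floor((13 - q_1)/q_2) = floor((13 - 3)/4) = 2.
That gives (2*17 + 13)/(2*4 + 3) = 47/11.
Compare the errors: |x - 17/4| = |145*4 - 17*34|/(34*4) = 2/136, and |x - 47/11| = |145*11 - 47*34|/(34*11) = 3/374.
Cross-multiplying, 3*136 = 408 < 748 = 2*374, so 3/374 is smaller: the intermediate fraction 47/11 is closer to x than 17/4.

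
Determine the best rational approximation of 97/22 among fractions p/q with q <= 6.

Expand x = 97/22 as a continued fraction with the Euclidean algorithm:
  97 = 4*22 + 9, so a_0 = 4.
  22 = 2*9 + 4, so a_1 = 2.
  9 = 2*4 + 1, so a_2 = 2.
  4 = 4*1 + 0, so a_3 = 4.
so x = [4; 2, 2, 4].
Convergents (p_i = a_i*p_{i-1} + p_{i-2}, q_i = a_i*q_{i-1} + q_{i-2} with p_{-2}=0, p_{-1}=1, q_{-2}=1, q_{-1}=0), until the denominator exceeds 6:
  i=0: a_0=4, p_0 = 4*1 + 0 = 4, q_0 = 4*0 + 1 = 1.
  i=1: a_1=2, p_1 = 2*4 + 1 = 9, q_1 = 2*1 + 0 = 2.
  i=2: a_2=2, p_2 = 2*9 + 4 = 22, q_2 = 2*2 + 1 = 5.
  i=3: a_3=4, p_3 = 4*22 + 9 = 97, q_3 = 4*5 + 2 = 22.
q_3 = 22 > 6, so the last convergent with denominator <= 6 is p_2/q_2 = 22/5.
The closest fraction with denominator <= 6 is either p_2/q_2 or the intermediate fraction (k*p_2 + p_1)/(k*q_2 + q_1) with the largest k >= 1 whose denominator stays <= 6; these approach x as k grows, and every other convergent or intermediate fraction in range is farther away.
Largest k: floor((6 - q_1)/q_2) = floor((6 - 2)/5) = 0.
Since k = 0, no intermediate fraction beyond p_2/q_2 has denominator <= 6, so the convergent 22/5 is the closest (its error is |97*5 - 22*22|/(22*5) = 1/110).

22/5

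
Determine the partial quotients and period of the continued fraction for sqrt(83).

Write x_i = (sqrt(83) + m_i)/d_i with (m_0, d_0) = (0, 1). a_0 = floor(sqrt(83)) = 9, since 9^2 = 81 <= 83 < 100 = 10^2.
Iterate m_{i+1} = d_i*a_i - m_i, d_{i+1} = (83 - m_{i+1}^2)/d_i, a_{i+1} = floor((a_0 + m_{i+1})/d_{i+1}):
  m_1 = 1*9 - 0 = 9, d_1 = (83 - 9^2)/1 = 2/1 = 2, a_1 = floor((9 + 9)/2) = 9.
  m_2 = 2*9 - 9 = 9, d_2 = (83 - 9^2)/2 = 2/2 = 1, a_2 = floor((9 + 9)/1) = 18.
  m_3 = 1*18 - 9 = 9, d_3 = (83 - 9^2)/1 = 2/1 = 2: (m_3, d_3) = (m_1, d_1) = (9, 2), so from here the quotients repeat a_1, a_2; the period length is 2.
Hence the expansion of sqrt(83) is a_0 = 9 followed by the repeating block 9, 18 (period 2).

[9; (9, 18)]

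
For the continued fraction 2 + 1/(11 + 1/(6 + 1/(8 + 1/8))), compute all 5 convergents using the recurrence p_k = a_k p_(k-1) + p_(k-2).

2/1, 23/11, 140/67, 1143/547, 9284/4443

Using the convergent recurrence p_i = a_i*p_{i-1} + p_{i-2}, q_i = a_i*q_{i-1} + q_{i-2} with p_{-2}=0, p_{-1}=1, q_{-2}=1, q_{-1}=0:
  i=0: a_0=2, p_0 = 2*1 + 0 = 2, q_0 = 2*0 + 1 = 1.
  i=1: a_1=11, p_1 = 11*2 + 1 = 23, q_1 = 11*1 + 0 = 11.
  i=2: a_2=6, p_2 = 6*23 + 2 = 140, q_2 = 6*11 + 1 = 67.
  i=3: a_3=8, p_3 = 8*140 + 23 = 1143, q_3 = 8*67 + 11 = 547.
  i=4: a_4=8, p_4 = 8*1143 + 140 = 9284, q_4 = 8*547 + 67 = 4443.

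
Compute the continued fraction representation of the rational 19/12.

[1; 1, 1, 2, 2]

Run the Euclidean algorithm on 19 and 12; the successive quotients are the partial quotients a_0, a_1, ... (each step inverts the fractional part left over by the previous one):
  19 = 1*12 + 7, so a_0 = 1.
  12 = 1*7 + 5, so a_1 = 1.
  7 = 1*5 + 2, so a_2 = 1.
  5 = 2*2 + 1, so a_3 = 2.
  2 = 2*1 + 0, so a_4 = 2.
The remainder reaches 0 after 5 divisions, so the expansion has 5 partial quotients, read off in order.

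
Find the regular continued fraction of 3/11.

Run the Euclidean algorithm on 3 and 11; the successive quotients are the partial quotients a_0, a_1, ... (each step inverts the fractional part left over by the previous one):
  3 = 0*11 + 3, so a_0 = 0.
  11 = 3*3 + 2, so a_1 = 3.
  3 = 1*2 + 1, so a_2 = 1.
  2 = 2*1 + 0, so a_3 = 2.
The remainder reaches 0 after 4 divisions, so the expansion has 4 partial quotients, read off in order.

[0; 3, 1, 2]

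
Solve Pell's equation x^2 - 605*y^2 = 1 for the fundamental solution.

First expand sqrt(605) as a continued fraction. With x_i = (sqrt(605) + m_i)/d_i and (m_0, d_0) = (0, 1): a_0 = floor(sqrt(605)) = 24, since 24^2 = 576 <= 605 < 625 = 25^2.
Iterate m_{i+1} = d_i*a_i - m_i, d_{i+1} = (605 - m_{i+1}^2)/d_i, a_{i+1} = floor((a_0 + m_{i+1})/d_{i+1}):
  m_1 = 1*24 - 0 = 24, d_1 = (605 - 24^2)/1 = 29/1 = 29, a_1 = floor((24 + 24)/29) = 1.
  m_2 = 29*1 - 24 = 5, d_2 = (605 - 5^2)/29 = 580/29 = 20, a_2 = floor((24 + 5)/20) = 1.
  m_3 = 20*1 - 5 = 15, d_3 = (605 - 15^2)/20 = 380/20 = 19, a_3 = floor((24 + 15)/19) = 2.
  m_4 = 19*2 - 15 = 23, d_4 = (605 - 23^2)/19 = 76/19 = 4, a_4 = floor((24 + 23)/4) = 11.
  m_5 = 4*11 - 23 = 21, d_5 = (605 - 21^2)/4 = 164/4 = 41, a_5 = floor((24 + 21)/41) = 1.
  m_6 = 41*1 - 21 = 20, d_6 = (605 - 20^2)/41 = 205/41 = 5, a_6 = floor((24 + 20)/5) = 8.
  m_7 = 5*8 - 20 = 20, d_7 = (605 - 20^2)/5 = 205/5 = 41, a_7 = floor((24 + 20)/41) = 1.
  m_8 = 41*1 - 20 = 21, d_8 = (605 - 21^2)/41 = 164/41 = 4, a_8 = floor((24 + 21)/4) = 11.
  m_9 = 4*11 - 21 = 23, d_9 = (605 - 23^2)/4 = 76/4 = 19, a_9 = floor((24 + 23)/19) = 2.
  m_10 = 19*2 - 23 = 15, d_10 = (605 - 15^2)/19 = 380/19 = 20, a_10 = floor((24 + 15)/20) = 1.
  m_11 = 20*1 - 15 = 5, d_11 = (605 - 5^2)/20 = 580/20 = 29, a_11 = floor((24 + 5)/29) = 1.
  m_12 = 29*1 - 5 = 24, d_12 = (605 - 24^2)/29 = 29/29 = 1, a_12 = floor((24 + 24)/1) = 48.
  m_13 = 1*48 - 24 = 24, d_13 = (605 - 24^2)/1 = 29/1 = 29: (m_13, d_13) = (m_1, d_1) = (24, 29), so from here the quotients repeat a_1, ..., a_12; the period length is 12.
So sqrt(605) = [24; (1, 1, 2, 11, 1, 8, 1, 11, 2, 1, 1, 48)] with period length k = 12.
k is even, so the fundamental solution of x^2 - 605y^2 = 1 is (p_{k-1}, q_{k-1}) = (p_11, q_11); compute convergents through index 11.
Convergents (p_i = a_i*p_{i-1} + p_{i-2}, q_i = a_i*q_{i-1} + q_{i-2} with p_{-2}=0, p_{-1}=1, q_{-2}=1, q_{-1}=0):
  i=0: a_0=24, p_0 = 24*1 + 0 = 24, q_0 = 24*0 + 1 = 1.
  i=1: a_1=1, p_1 = 1*24 + 1 = 25, q_1 = 1*1 + 0 = 1.
  i=2: a_2=1, p_2 = 1*25 + 24 = 49, q_2 = 1*1 + 1 = 2.
  i=3: a_3=2, p_3 = 2*49 + 25 = 123, q_3 = 2*2 + 1 = 5.
  i=4: a_4=11, p_4 = 11*123 + 49 = 1402, q_4 = 11*5 + 2 = 57.
  i=5: a_5=1, p_5 = 1*1402 + 123 = 1525, q_5 = 1*57 + 5 = 62.
  i=6: a_6=8, p_6 = 8*1525 + 1402 = 13602, q_6 = 8*62 + 57 = 553.
  i=7: a_7=1, p_7 = 1*13602 + 1525 = 15127, q_7 = 1*553 + 62 = 615.
  i=8: a_8=11, p_8 = 11*15127 + 13602 = 179999, q_8 = 11*615 + 553 = 7318.
  i=9: a_9=2, p_9 = 2*179999 + 15127 = 375125, q_9 = 2*7318 + 615 = 15251.
  i=10: a_10=1, p_10 = 1*375125 + 179999 = 555124, q_10 = 1*15251 + 7318 = 22569.
  i=11: a_11=1, p_11 = 1*555124 + 375125 = 930249, q_11 = 1*22569 + 15251 = 37820.
Check: 930249^2 - 605*37820^2 = 865363202001 - 865363202000 = 1, so (x, y) = (930249, 37820) solves the equation, and by the theorem it is the least positive solution.

(x, y) = (930249, 37820)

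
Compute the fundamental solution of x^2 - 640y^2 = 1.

(x, y) = (1039681, 41097)

First expand sqrt(640) as a continued fraction. With x_i = (sqrt(640) + m_i)/d_i and (m_0, d_0) = (0, 1): a_0 = floor(sqrt(640)) = 25, since 25^2 = 625 <= 640 < 676 = 26^2.
Iterate m_{i+1} = d_i*a_i - m_i, d_{i+1} = (640 - m_{i+1}^2)/d_i, a_{i+1} = floor((a_0 + m_{i+1})/d_{i+1}):
  m_1 = 1*25 - 0 = 25, d_1 = (640 - 25^2)/1 = 15/1 = 15, a_1 = floor((25 + 25)/15) = 3.
  m_2 = 15*3 - 25 = 20, d_2 = (640 - 20^2)/15 = 240/15 = 16, a_2 = floor((25 + 20)/16) = 2.
  m_3 = 16*2 - 20 = 12, d_3 = (640 - 12^2)/16 = 496/16 = 31, a_3 = floor((25 + 12)/31) = 1.
  m_4 = 31*1 - 12 = 19, d_4 = (640 - 19^2)/31 = 279/31 = 9, a_4 = floor((25 + 19)/9) = 4.
  m_5 = 9*4 - 19 = 17, d_5 = (640 - 17^2)/9 = 351/9 = 39, a_5 = floor((25 + 17)/39) = 1.
  m_6 = 39*1 - 17 = 22, d_6 = (640 - 22^2)/39 = 156/39 = 4, a_6 = floor((25 + 22)/4) = 11.
  m_7 = 4*11 - 22 = 22, d_7 = (640 - 22^2)/4 = 156/4 = 39, a_7 = floor((25 + 22)/39) = 1.
  m_8 = 39*1 - 22 = 17, d_8 = (640 - 17^2)/39 = 351/39 = 9, a_8 = floor((25 + 17)/9) = 4.
  m_9 = 9*4 - 17 = 19, d_9 = (640 - 19^2)/9 = 279/9 = 31, a_9 = floor((25 + 19)/31) = 1.
  m_10 = 31*1 - 19 = 12, d_10 = (640 - 12^2)/31 = 496/31 = 16, a_10 = floor((25 + 12)/16) = 2.
  m_11 = 16*2 - 12 = 20, d_11 = (640 - 20^2)/16 = 240/16 = 15, a_11 = floor((25 + 20)/15) = 3.
  m_12 = 15*3 - 20 = 25, d_12 = (640 - 25^2)/15 = 15/15 = 1, a_12 = floor((25 + 25)/1) = 50.
  m_13 = 1*50 - 25 = 25, d_13 = (640 - 25^2)/1 = 15/1 = 15: (m_13, d_13) = (m_1, d_1) = (25, 15), so from here the quotients repeat a_1, ..., a_12; the period length is 12.
So sqrt(640) = [25; (3, 2, 1, 4, 1, 11, 1, 4, 1, 2, 3, 50)] with period length k = 12.
k is even, so the fundamental solution of x^2 - 640y^2 = 1 is (p_{k-1}, q_{k-1}) = (p_11, q_11); compute convergents through index 11.
Convergents (p_i = a_i*p_{i-1} + p_{i-2}, q_i = a_i*q_{i-1} + q_{i-2} with p_{-2}=0, p_{-1}=1, q_{-2}=1, q_{-1}=0):
  i=0: a_0=25, p_0 = 25*1 + 0 = 25, q_0 = 25*0 + 1 = 1.
  i=1: a_1=3, p_1 = 3*25 + 1 = 76, q_1 = 3*1 + 0 = 3.
  i=2: a_2=2, p_2 = 2*76 + 25 = 177, q_2 = 2*3 + 1 = 7.
  i=3: a_3=1, p_3 = 1*177 + 76 = 253, q_3 = 1*7 + 3 = 10.
  i=4: a_4=4, p_4 = 4*253 + 177 = 1189, q_4 = 4*10 + 7 = 47.
  i=5: a_5=1, p_5 = 1*1189 + 253 = 1442, q_5 = 1*47 + 10 = 57.
  i=6: a_6=11, p_6 = 11*1442 + 1189 = 17051, q_6 = 11*57 + 47 = 674.
  i=7: a_7=1, p_7 = 1*17051 + 1442 = 18493, q_7 = 1*674 + 57 = 731.
  i=8: a_8=4, p_8 = 4*18493 + 17051 = 91023, q_8 = 4*731 + 674 = 3598.
  i=9: a_9=1, p_9 = 1*91023 + 18493 = 109516, q_9 = 1*3598 + 731 = 4329.
  i=10: a_10=2, p_10 = 2*109516 + 91023 = 310055, q_10 = 2*4329 + 3598 = 12256.
  i=11: a_11=3, p_11 = 3*310055 + 109516 = 1039681, q_11 = 3*12256 + 4329 = 41097.
Check: 1039681^2 - 640*41097^2 = 1080936581761 - 1080936581760 = 1, so (x, y) = (1039681, 41097) solves the equation, and by the theorem it is the least positive solution.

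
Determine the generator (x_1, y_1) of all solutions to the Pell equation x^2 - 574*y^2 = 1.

First expand sqrt(574) as a continued fraction. With x_i = (sqrt(574) + m_i)/d_i and (m_0, d_0) = (0, 1): a_0 = floor(sqrt(574)) = 23, since 23^2 = 529 <= 574 < 576 = 24^2.
Iterate m_{i+1} = d_i*a_i - m_i, d_{i+1} = (574 - m_{i+1}^2)/d_i, a_{i+1} = floor((a_0 + m_{i+1})/d_{i+1}):
  m_1 = 1*23 - 0 = 23, d_1 = (574 - 23^2)/1 = 45/1 = 45, a_1 = floor((23 + 23)/45) = 1.
  m_2 = 45*1 - 23 = 22, d_2 = (574 - 22^2)/45 = 90/45 = 2, a_2 = floor((23 + 22)/2) = 22.
  m_3 = 2*22 - 22 = 22, d_3 = (574 - 22^2)/2 = 90/2 = 45, a_3 = floor((23 + 22)/45) = 1.
  m_4 = 45*1 - 22 = 23, d_4 = (574 - 23^2)/45 = 45/45 = 1, a_4 = floor((23 + 23)/1) = 46.
  m_5 = 1*46 - 23 = 23, d_5 = (574 - 23^2)/1 = 45/1 = 45: (m_5, d_5) = (m_1, d_1) = (23, 45), so from here the quotients repeat a_1, ..., a_4; the period length is 4.
So sqrt(574) = [23; (1, 22, 1, 46)] with period length k = 4.
k is even, so the fundamental solution of x^2 - 574y^2 = 1 is (p_{k-1}, q_{k-1}) = (p_3, q_3); compute convergents through index 3.
Convergents (p_i = a_i*p_{i-1} + p_{i-2}, q_i = a_i*q_{i-1} + q_{i-2} with p_{-2}=0, p_{-1}=1, q_{-2}=1, q_{-1}=0):
  i=0: a_0=23, p_0 = 23*1 + 0 = 23, q_0 = 23*0 + 1 = 1.
  i=1: a_1=1, p_1 = 1*23 + 1 = 24, q_1 = 1*1 + 0 = 1.
  i=2: a_2=22, p_2 = 22*24 + 23 = 551, q_2 = 22*1 + 1 = 23.
  i=3: a_3=1, p_3 = 1*551 + 24 = 575, q_3 = 1*23 + 1 = 24.
Check: 575^2 - 574*24^2 = 330625 - 330624 = 1, so (x, y) = (575, 24) solves the equation, and by the theorem it is the least positive solution.

(x, y) = (575, 24)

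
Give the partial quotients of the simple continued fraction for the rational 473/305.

Run the Euclidean algorithm on 473 and 305; the successive quotients are the partial quotients a_0, a_1, ... (each step inverts the fractional part left over by the previous one):
  473 = 1*305 + 168, so a_0 = 1.
  305 = 1*168 + 137, so a_1 = 1.
  168 = 1*137 + 31, so a_2 = 1.
  137 = 4*31 + 13, so a_3 = 4.
  31 = 2*13 + 5, so a_4 = 2.
  13 = 2*5 + 3, so a_5 = 2.
  5 = 1*3 + 2, so a_6 = 1.
  3 = 1*2 + 1, so a_7 = 1.
  2 = 2*1 + 0, so a_8 = 2.
The remainder reaches 0 after 9 divisions, so the expansion has 9 partial quotients, read off in order.

[1; 1, 1, 4, 2, 2, 1, 1, 2]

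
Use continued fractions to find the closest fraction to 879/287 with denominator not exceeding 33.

Expand x = 879/287 as a continued fraction with the Euclidean algorithm:
  879 = 3*287 + 18, so a_0 = 3.
  287 = 15*18 + 17, so a_1 = 15.
  18 = 1*17 + 1, so a_2 = 1.
  17 = 17*1 + 0, so a_3 = 17.
so x = [3; 15, 1, 17].
Convergents (p_i = a_i*p_{i-1} + p_{i-2}, q_i = a_i*q_{i-1} + q_{i-2} with p_{-2}=0, p_{-1}=1, q_{-2}=1, q_{-1}=0), until the denominator exceeds 33:
  i=0: a_0=3, p_0 = 3*1 + 0 = 3, q_0 = 3*0 + 1 = 1.
  i=1: a_1=15, p_1 = 15*3 + 1 = 46, q_1 = 15*1 + 0 = 15.
  i=2: a_2=1, p_2 = 1*46 + 3 = 49, q_2 = 1*15 + 1 = 16.
  i=3: a_3=17, p_3 = 17*49 + 46 = 879, q_3 = 17*16 + 15 = 287.
q_3 = 287 > 33, so the last convergent with denominator <= 33 is p_2/q_2 = 49/16.
The closest fraction with denominator <= 33 is either p_2/q_2 or the intermediate fraction (k*p_2 + p_1)/(k*q_2 + q_1) with the largest k >= 1 whose denominator stays <= 33; these approach x as k grows, and every other convergent or intermediate fraction in range is farther away.
Largest k: floor((33 - q_1)/q_2) = floor((33 - 15)/16) = 1.
That gives (1*49 + 46)/(1*16 + 15) = 95/31.
Compare the errors: |x - 49/16| = |879*16 - 49*287|/(287*16) = 1/4592, and |x - 95/31| = |879*31 - 95*287|/(287*31) = 16/8897.
Cross-multiplying, 1*8897 = 8897 < 73472 = 16*4592, so 1/4592 is smaller: the convergent 49/16 is closer to x than 95/31.

49/16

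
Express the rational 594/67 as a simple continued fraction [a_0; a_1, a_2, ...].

[8; 1, 6, 2, 4]

Run the Euclidean algorithm on 594 and 67; the successive quotients are the partial quotients a_0, a_1, ... (each step inverts the fractional part left over by the previous one):
  594 = 8*67 + 58, so a_0 = 8.
  67 = 1*58 + 9, so a_1 = 1.
  58 = 6*9 + 4, so a_2 = 6.
  9 = 2*4 + 1, so a_3 = 2.
  4 = 4*1 + 0, so a_4 = 4.
The remainder reaches 0 after 5 divisions, so the expansion has 5 partial quotients, read off in order.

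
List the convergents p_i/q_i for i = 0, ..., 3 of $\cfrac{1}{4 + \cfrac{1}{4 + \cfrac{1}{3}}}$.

0/1, 1/4, 4/17, 13/55

Using the convergent recurrence p_i = a_i*p_{i-1} + p_{i-2}, q_i = a_i*q_{i-1} + q_{i-2} with p_{-2}=0, p_{-1}=1, q_{-2}=1, q_{-1}=0:
  i=0: a_0=0, p_0 = 0*1 + 0 = 0, q_0 = 0*0 + 1 = 1.
  i=1: a_1=4, p_1 = 4*0 + 1 = 1, q_1 = 4*1 + 0 = 4.
  i=2: a_2=4, p_2 = 4*1 + 0 = 4, q_2 = 4*4 + 1 = 17.
  i=3: a_3=3, p_3 = 3*4 + 1 = 13, q_3 = 3*17 + 4 = 55.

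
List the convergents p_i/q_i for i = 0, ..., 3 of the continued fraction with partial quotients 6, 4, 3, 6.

6/1, 25/4, 81/13, 511/82

Using the convergent recurrence p_i = a_i*p_{i-1} + p_{i-2}, q_i = a_i*q_{i-1} + q_{i-2} with p_{-2}=0, p_{-1}=1, q_{-2}=1, q_{-1}=0:
  i=0: a_0=6, p_0 = 6*1 + 0 = 6, q_0 = 6*0 + 1 = 1.
  i=1: a_1=4, p_1 = 4*6 + 1 = 25, q_1 = 4*1 + 0 = 4.
  i=2: a_2=3, p_2 = 3*25 + 6 = 81, q_2 = 3*4 + 1 = 13.
  i=3: a_3=6, p_3 = 6*81 + 25 = 511, q_3 = 6*13 + 4 = 82.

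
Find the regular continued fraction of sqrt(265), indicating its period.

[16; (3, 1, 1, 2, 2, 1, 1, 3, 32)]

Write x_i = (sqrt(265) + m_i)/d_i with (m_0, d_0) = (0, 1). a_0 = floor(sqrt(265)) = 16, since 16^2 = 256 <= 265 < 289 = 17^2.
Iterate m_{i+1} = d_i*a_i - m_i, d_{i+1} = (265 - m_{i+1}^2)/d_i, a_{i+1} = floor((a_0 + m_{i+1})/d_{i+1}):
  m_1 = 1*16 - 0 = 16, d_1 = (265 - 16^2)/1 = 9/1 = 9, a_1 = floor((16 + 16)/9) = 3.
  m_2 = 9*3 - 16 = 11, d_2 = (265 - 11^2)/9 = 144/9 = 16, a_2 = floor((16 + 11)/16) = 1.
  m_3 = 16*1 - 11 = 5, d_3 = (265 - 5^2)/16 = 240/16 = 15, a_3 = floor((16 + 5)/15) = 1.
  m_4 = 15*1 - 5 = 10, d_4 = (265 - 10^2)/15 = 165/15 = 11, a_4 = floor((16 + 10)/11) = 2.
  m_5 = 11*2 - 10 = 12, d_5 = (265 - 12^2)/11 = 121/11 = 11, a_5 = floor((16 + 12)/11) = 2.
  m_6 = 11*2 - 12 = 10, d_6 = (265 - 10^2)/11 = 165/11 = 15, a_6 = floor((16 + 10)/15) = 1.
  m_7 = 15*1 - 10 = 5, d_7 = (265 - 5^2)/15 = 240/15 = 16, a_7 = floor((16 + 5)/16) = 1.
  m_8 = 16*1 - 5 = 11, d_8 = (265 - 11^2)/16 = 144/16 = 9, a_8 = floor((16 + 11)/9) = 3.
  m_9 = 9*3 - 11 = 16, d_9 = (265 - 16^2)/9 = 9/9 = 1, a_9 = floor((16 + 16)/1) = 32.
  m_10 = 1*32 - 16 = 16, d_10 = (265 - 16^2)/1 = 9/1 = 9: (m_10, d_10) = (m_1, d_1) = (16, 9), so from here the quotients repeat a_1, ..., a_9; the period length is 9.
Hence the expansion of sqrt(265) is a_0 = 16 followed by the repeating block 3, 1, 1, 2, 2, 1, 1, 3, 32 (period 9).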